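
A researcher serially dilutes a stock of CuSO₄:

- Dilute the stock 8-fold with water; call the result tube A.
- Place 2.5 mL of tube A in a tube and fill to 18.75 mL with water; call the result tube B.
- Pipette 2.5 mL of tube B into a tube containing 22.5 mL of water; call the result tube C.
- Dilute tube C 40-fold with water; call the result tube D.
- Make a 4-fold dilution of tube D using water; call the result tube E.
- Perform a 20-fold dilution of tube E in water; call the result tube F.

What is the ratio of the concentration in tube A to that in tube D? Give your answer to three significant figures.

Step 1: 8-fold → factor 8
Step 2: 2.5 mL brought to 18.75 mL → factor 18.75/2.5 = 7.5
Step 3: 2.5 mL + 22.5 mL = 25 mL total → factor 25/2.5 = 10
Step 4: 40-fold → factor 40
Dilution factor to tube A = 8; to tube D = 24000
[tube A]/[tube D] = (factor to tube D)/(factor to tube A) = 24000/8 = 3.00 × 10^3

3.00 × 10^3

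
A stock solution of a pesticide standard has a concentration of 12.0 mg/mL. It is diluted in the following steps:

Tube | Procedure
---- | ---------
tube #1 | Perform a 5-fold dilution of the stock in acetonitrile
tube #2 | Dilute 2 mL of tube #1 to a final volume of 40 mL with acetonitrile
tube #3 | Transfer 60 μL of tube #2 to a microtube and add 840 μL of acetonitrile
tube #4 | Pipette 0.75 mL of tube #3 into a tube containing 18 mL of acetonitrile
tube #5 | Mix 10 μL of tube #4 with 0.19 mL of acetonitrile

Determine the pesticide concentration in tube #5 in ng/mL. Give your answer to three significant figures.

Step 1: 5-fold → factor 5
Step 2: 2 mL brought to 40 mL → factor 40/2 = 20
Step 3: 60 μL + 840 μL = 900 μL total → factor 900/60 = 15
Step 4: 0.75 mL + 18 mL = 18.75 mL total → factor 18.75/0.75 = 25
Step 5: 10 μL + 0.19 mL = 200 μL total → factor 200/10 = 20
Overall dilution factor = 5 × 20 × 15 × 25 × 20 = 7.5 × 10^5
Final = 12.0 mg/mL / 7.5 × 10^5 = 1.600 × 10^-5 mg/mL = 16.0 ng/mL

16.0 ng/mL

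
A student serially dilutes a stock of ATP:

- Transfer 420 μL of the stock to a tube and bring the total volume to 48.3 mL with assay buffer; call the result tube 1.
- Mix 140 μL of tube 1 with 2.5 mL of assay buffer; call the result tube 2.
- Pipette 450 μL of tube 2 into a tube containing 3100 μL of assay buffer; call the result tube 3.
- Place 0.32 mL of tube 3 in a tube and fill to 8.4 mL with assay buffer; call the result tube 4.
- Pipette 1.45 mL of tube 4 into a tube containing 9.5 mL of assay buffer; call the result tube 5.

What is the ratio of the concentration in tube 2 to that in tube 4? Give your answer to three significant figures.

Step 1: 420 μL brought to 48.3 mL → factor 48300/420 = 115
Step 2: 140 μL + 2.5 mL = 2640 μL total → factor 2640/140 = 18.857
Step 3: 450 μL + 3100 μL = 3550 μL total → factor 3550/450 = 7.8889
Step 4: 0.32 mL brought to 8.4 mL → factor 8.4/0.32 = 26.25
Dilution factor to tube 2 = 2168.6; to tube 4 = 4.4908 × 10^5
[tube 2]/[tube 4] = (factor to tube 4)/(factor to tube 2) = 4.4908 × 10^5/2168.6 = 207

207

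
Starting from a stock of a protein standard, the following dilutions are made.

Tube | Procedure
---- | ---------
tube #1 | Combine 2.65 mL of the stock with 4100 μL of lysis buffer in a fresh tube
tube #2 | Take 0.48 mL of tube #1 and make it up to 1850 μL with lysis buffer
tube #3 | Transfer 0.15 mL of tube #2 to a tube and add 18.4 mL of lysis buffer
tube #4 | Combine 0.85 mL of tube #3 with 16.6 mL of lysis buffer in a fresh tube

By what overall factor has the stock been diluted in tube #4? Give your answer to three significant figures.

Step 1: 2.65 mL + 4100 μL = 6.75 mL total → factor 6.75/2.65 = 2.5472
Step 2: 0.48 mL brought to 1850 μL → factor 1.85/0.48 = 3.8542
Step 3: 0.15 mL + 18.4 mL = 18.55 mL total → factor 18.55/0.15 = 123.67
Step 4: 0.85 mL + 16.6 mL = 17.45 mL total → factor 17.45/0.85 = 20.529
Overall dilution factor = 2.5472 × 3.8542 × 123.67 × 20.529 = 24924

2.49 × 10^4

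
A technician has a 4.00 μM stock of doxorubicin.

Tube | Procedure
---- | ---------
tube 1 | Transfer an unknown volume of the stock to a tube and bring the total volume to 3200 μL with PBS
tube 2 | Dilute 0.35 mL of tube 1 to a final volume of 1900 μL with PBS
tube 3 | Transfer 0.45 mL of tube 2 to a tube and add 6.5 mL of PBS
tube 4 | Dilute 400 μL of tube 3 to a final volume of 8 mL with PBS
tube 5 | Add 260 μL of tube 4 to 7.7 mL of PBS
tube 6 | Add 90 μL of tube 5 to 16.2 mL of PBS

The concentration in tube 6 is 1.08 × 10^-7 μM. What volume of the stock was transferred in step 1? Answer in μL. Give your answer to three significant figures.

Step 1: v brought to 3200 μL → factor = 3200 μL/v
Step 2: 0.35 mL brought to 1900 μL → factor 1.9/0.35 = 5.4286
Step 3: 0.45 mL + 6.5 mL = 6.95 mL total → factor 6.95/0.45 = 15.444
Step 4: 400 μL brought to 8 mL → factor 8000/400 = 20
Step 5: 260 μL + 7.7 mL = 7960 μL total → factor 7960/260 = 30.615
Step 6: 90 μL + 16.2 mL = 16290 μL total → factor 16290/90 = 181
Product of known-step factors = 9.2919 × 10^6
Overall factor = 4.00 μM / (1.08 × 10^-7 μM) = 3.7037 × 10^7
Step-1 factor = 3.7037 × 10^7 / 9.2919 × 10^6 = 3.9859
v = 3200 μL / 3.9859 = 803 μL

803 μL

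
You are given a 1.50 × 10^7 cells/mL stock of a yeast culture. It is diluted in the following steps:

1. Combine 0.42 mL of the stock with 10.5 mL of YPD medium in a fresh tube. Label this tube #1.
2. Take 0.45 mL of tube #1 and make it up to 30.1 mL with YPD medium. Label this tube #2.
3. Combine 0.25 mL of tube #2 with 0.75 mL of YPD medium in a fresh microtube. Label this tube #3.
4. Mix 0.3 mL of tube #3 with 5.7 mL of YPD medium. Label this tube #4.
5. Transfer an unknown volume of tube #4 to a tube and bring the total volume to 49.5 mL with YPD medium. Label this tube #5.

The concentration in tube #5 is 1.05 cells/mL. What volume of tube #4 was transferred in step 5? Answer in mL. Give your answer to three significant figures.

0.482 mL

Step 1: 0.42 mL + 10.5 mL = 10.92 mL total → factor 10.92/0.42 = 26
Step 2: 0.45 mL brought to 30.1 mL → factor 30.1/0.45 = 66.889
Step 3: 0.25 mL + 0.75 mL = 1 mL total → factor 1/0.25 = 4
Step 4: 0.3 mL + 5.7 mL = 6 mL total → factor 6/0.3 = 20
Step 5: v brought to 49.5 mL → factor = 49.5 mL/v
Product of known-step factors = 1.3913 × 10^5
Overall factor = 1.50 × 10^7 cells/mL / (1.05 cells/mL) = 1.4286 × 10^7
Step-5 factor = 1.4286 × 10^7 / 1.3913 × 10^5 = 102.68
v = 49.5 mL / 102.68 = 0.482 mL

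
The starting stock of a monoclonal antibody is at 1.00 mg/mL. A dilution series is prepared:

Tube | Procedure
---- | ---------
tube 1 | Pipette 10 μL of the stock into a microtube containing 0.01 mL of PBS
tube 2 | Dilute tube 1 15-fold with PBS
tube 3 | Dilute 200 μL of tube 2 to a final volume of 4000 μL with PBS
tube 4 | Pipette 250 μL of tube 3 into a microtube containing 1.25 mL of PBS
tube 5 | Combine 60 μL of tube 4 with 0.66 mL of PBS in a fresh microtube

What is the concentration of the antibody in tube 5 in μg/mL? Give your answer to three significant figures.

Step 1: 10 μL + 0.01 mL = 20 μL total → factor 20/10 = 2
Step 2: 15-fold → factor 15
Step 3: 200 μL brought to 4000 μL → factor 4000/200 = 20
Step 4: 250 μL + 1.25 mL = 1500 μL total → factor 1500/250 = 6
Step 5: 60 μL + 0.66 mL = 720 μL total → factor 720/60 = 12
Overall dilution factor = 2 × 15 × 20 × 6 × 12 = 43200
Final = 1.00 mg/mL / 43200 = 2.315 × 10^-5 mg/mL = 0.0231 μg/mL

0.0231 μg/mL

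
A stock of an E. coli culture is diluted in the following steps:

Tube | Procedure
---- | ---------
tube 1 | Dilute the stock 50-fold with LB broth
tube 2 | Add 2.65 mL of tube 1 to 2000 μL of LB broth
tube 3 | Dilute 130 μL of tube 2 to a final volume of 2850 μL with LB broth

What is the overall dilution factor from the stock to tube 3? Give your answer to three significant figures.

Step 1: 50-fold → factor 50
Step 2: 2.65 mL + 2000 μL = 4.65 mL total → factor 4.65/2.65 = 1.7547
Step 3: 130 μL brought to 2850 μL → factor 2850/130 = 21.923
Overall dilution factor = 50 × 1.7547 × 21.923 = 1923.4

1.92 × 10^3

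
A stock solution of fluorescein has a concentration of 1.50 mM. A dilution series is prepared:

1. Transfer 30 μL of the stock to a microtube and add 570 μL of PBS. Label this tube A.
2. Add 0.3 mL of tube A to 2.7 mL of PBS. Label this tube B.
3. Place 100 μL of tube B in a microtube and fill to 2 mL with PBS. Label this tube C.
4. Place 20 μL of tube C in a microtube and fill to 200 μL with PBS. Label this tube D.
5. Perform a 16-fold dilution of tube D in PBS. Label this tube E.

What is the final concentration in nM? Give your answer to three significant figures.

Step 1: 30 μL + 570 μL = 600 μL total → factor 600/30 = 20
Step 2: 0.3 mL + 2.7 mL = 3 mL total → factor 3/0.3 = 10
Step 3: 100 μL brought to 2 mL → factor 2000/100 = 20
Step 4: 20 μL brought to 200 μL → factor 200/20 = 10
Step 5: 16-fold → factor 16
Overall dilution factor = 20 × 10 × 20 × 10 × 16 = 6.4 × 10^5
Final = 1.50 mM / 6.4 × 10^5 = 2.344 × 10^-6 mM = 2.34 nM

2.34 nM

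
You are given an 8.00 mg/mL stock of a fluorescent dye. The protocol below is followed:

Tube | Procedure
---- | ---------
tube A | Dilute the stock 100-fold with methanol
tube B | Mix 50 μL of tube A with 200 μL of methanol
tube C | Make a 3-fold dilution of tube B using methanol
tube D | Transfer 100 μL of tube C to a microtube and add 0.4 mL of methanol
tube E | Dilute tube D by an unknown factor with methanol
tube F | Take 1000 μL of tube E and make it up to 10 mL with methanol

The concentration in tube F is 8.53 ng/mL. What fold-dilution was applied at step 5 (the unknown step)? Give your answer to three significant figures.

12.5-fold

Step 1: 100-fold → factor 100
Step 2: 50 μL + 200 μL = 250 μL total → factor 250/50 = 5
Step 3: 3-fold → factor 3
Step 4: 100 μL + 0.4 mL = 500 μL total → factor 500/100 = 5
Step 5: unknown factor x
Step 6: 1000 μL brought to 10 mL → factor 10000/1000 = 10
Product of known-step factors = 75000
Overall factor = 8.00 mg/mL / (8.53 ng/mL) = 9.3787 × 10^5
x = 9.3787 × 10^5 / 75000 = 12.5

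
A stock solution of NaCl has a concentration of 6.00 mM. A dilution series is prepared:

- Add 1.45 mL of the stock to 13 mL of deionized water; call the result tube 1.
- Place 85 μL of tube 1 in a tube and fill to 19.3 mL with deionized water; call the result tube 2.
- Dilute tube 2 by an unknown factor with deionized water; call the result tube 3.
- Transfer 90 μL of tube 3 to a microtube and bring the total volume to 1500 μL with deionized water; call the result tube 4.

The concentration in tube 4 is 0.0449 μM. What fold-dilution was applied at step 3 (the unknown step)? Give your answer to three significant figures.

Step 1: 1.45 mL + 13 mL = 14.45 mL total → factor 14.45/1.45 = 9.9655
Step 2: 85 μL brought to 19.3 mL → factor 19300/85 = 227.06
Step 3: unknown factor x
Step 4: 90 μL brought to 1500 μL → factor 1500/90 = 16.667
Product of known-step factors = 37713
Overall factor = 6.00 mM / (0.0449 μM) = 1.3363 × 10^5
x = 1.3363 × 10^5 / 37713 = 3.54

3.54-fold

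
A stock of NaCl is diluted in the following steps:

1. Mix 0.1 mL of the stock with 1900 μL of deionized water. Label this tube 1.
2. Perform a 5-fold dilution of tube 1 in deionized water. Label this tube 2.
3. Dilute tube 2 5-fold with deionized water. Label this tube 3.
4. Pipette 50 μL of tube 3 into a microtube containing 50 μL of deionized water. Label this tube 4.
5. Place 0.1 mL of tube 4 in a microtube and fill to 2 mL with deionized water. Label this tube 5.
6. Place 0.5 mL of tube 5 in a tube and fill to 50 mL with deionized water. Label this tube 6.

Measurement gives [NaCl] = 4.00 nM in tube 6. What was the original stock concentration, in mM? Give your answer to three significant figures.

Step 1: 0.1 mL + 1900 μL = 2 mL total → factor 2/0.1 = 20
Step 2: 5-fold → factor 5
Step 3: 5-fold → factor 5
Step 4: 50 μL + 50 μL = 100 μL total → factor 100/50 = 2
Step 5: 0.1 mL brought to 2 mL → factor 2/0.1 = 20
Step 6: 0.5 mL brought to 50 mL → factor 50/0.5 = 100
Overall dilution factor = 20 × 5 × 5 × 2 × 20 × 100 = 2 × 10^6
Stock = 4.00 nM × 2 × 10^6 = 8.000 × 10^6 nM = 8.00 mM

8.00 mM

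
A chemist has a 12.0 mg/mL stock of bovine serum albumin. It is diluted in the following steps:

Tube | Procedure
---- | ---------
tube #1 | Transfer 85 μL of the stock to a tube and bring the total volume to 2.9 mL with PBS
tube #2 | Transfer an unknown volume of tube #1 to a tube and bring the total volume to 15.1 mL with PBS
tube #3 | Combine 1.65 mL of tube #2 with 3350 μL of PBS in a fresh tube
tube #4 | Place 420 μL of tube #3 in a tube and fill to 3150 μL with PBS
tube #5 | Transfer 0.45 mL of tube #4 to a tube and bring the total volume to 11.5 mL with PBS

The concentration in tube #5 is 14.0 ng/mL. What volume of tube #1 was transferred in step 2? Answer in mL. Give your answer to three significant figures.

Step 1: 85 μL brought to 2.9 mL → factor 2900/85 = 34.118
Step 2: v brought to 15.1 mL → factor = 15.1 mL/v
Step 3: 1.65 mL + 3350 μL = 5 mL total → factor 5/1.65 = 3.0303
Step 4: 420 μL brought to 3150 μL → factor 3150/420 = 7.5
Step 5: 0.45 mL brought to 11.5 mL → factor 11.5/0.45 = 25.556
Product of known-step factors = 19816
Overall factor = 12.0 mg/mL / (14.0 ng/mL) = 8.5714 × 10^5
Step-2 factor = 8.5714 × 10^5 / 19816 = 43.256
v = 15.1 mL / 43.256 = 0.349 mL

0.349 mL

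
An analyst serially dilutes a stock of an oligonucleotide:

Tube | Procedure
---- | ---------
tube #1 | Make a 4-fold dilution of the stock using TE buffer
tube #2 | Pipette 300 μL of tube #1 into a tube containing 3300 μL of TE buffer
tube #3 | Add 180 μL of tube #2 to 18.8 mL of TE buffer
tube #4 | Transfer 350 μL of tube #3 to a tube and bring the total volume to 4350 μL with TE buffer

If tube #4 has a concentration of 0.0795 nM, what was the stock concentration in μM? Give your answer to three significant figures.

5.00 μM

Step 1: 4-fold → factor 4
Step 2: 300 μL + 3300 μL = 3600 μL total → factor 3600/300 = 12
Step 3: 180 μL + 18.8 mL = 18980 μL total → factor 18980/180 = 105.44
Step 4: 350 μL brought to 4350 μL → factor 4350/350 = 12.429
Overall dilution factor = 4 × 12 × 105.44 × 12.429 = 62905
Stock = 0.0795 nM × 62905 = 5001 nM = 5.00 μM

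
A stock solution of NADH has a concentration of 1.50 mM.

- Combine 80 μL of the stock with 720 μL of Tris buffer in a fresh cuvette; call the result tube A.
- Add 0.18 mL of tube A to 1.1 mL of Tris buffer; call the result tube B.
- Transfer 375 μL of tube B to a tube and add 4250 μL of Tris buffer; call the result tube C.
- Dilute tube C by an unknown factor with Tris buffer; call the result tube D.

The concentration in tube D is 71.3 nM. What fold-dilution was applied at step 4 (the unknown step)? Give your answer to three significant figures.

24.0-fold

Step 1: 80 μL + 720 μL = 800 μL total → factor 800/80 = 10
Step 2: 0.18 mL + 1.1 mL = 1.28 mL total → factor 1.28/0.18 = 7.1111
Step 3: 375 μL + 4250 μL = 4625 μL total → factor 4625/375 = 12.333
Step 4: unknown factor x
Product of known-step factors = 877.04
Overall factor = 1.50 mM / (71.3 nM) = 21038
x = 21038 / 877.04 = 24.0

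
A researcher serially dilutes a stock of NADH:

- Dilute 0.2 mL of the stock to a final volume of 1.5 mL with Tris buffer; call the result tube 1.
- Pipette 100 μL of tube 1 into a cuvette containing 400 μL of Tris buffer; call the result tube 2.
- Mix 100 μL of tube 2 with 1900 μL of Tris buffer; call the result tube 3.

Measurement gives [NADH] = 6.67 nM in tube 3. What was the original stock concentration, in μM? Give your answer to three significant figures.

Step 1: 0.2 mL brought to 1.5 mL → factor 1.5/0.2 = 7.5
Step 2: 100 μL + 400 μL = 500 μL total → factor 500/100 = 5
Step 3: 100 μL + 1900 μL = 2000 μL total → factor 2000/100 = 20
Overall dilution factor = 7.5 × 5 × 20 = 750
Stock = 6.67 nM × 750 = 5002 nM = 5.00 μM

5.00 μM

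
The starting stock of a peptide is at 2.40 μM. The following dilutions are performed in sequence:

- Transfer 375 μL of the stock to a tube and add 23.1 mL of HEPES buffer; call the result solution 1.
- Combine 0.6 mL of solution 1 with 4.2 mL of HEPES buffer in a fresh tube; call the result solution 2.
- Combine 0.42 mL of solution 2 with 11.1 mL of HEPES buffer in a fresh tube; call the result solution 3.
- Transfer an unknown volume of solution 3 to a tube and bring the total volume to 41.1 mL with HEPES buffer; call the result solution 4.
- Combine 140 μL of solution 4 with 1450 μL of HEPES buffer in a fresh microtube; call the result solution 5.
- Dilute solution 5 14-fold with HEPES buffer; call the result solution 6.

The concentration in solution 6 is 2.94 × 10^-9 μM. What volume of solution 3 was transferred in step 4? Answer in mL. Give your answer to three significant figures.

0.110 mL

Step 1: 375 μL + 23.1 mL = 23475 μL total → factor 23475/375 = 62.6
Step 2: 0.6 mL + 4.2 mL = 4.8 mL total → factor 4.8/0.6 = 8
Step 3: 0.42 mL + 11.1 mL = 11.52 mL total → factor 11.52/0.42 = 27.429
Step 4: v brought to 41.1 mL → factor = 41.1 mL/v
Step 5: 140 μL + 1450 μL = 1590 μL total → factor 1590/140 = 11.357
Step 6: 14-fold → factor 14
Product of known-step factors = 2.1841 × 10^6
Overall factor = 2.40 μM / (2.94 × 10^-9 μM) = 8.1633 × 10^8
Step-4 factor = 8.1633 × 10^8 / 2.1841 × 10^6 = 373.77
v = 41.1 mL / 373.77 = 0.110 mL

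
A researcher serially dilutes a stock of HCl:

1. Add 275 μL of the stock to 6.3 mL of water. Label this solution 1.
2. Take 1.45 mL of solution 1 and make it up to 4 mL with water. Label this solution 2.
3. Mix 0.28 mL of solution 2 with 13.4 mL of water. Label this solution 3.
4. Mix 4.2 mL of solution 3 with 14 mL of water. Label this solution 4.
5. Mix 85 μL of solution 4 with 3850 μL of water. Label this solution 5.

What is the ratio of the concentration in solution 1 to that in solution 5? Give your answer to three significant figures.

Step 1: 275 μL + 6.3 mL = 6575 μL total → factor 6575/275 = 23.909
Step 2: 1.45 mL brought to 4 mL → factor 4/1.45 = 2.7586
Step 3: 0.28 mL + 13.4 mL = 13.68 mL total → factor 13.68/0.28 = 48.857
Step 4: 4.2 mL + 14 mL = 18.2 mL total → factor 18.2/4.2 = 4.3333
Step 5: 85 μL + 3850 μL = 3935 μL total → factor 3935/85 = 46.294
Dilution factor to solution 1 = 23.909; to solution 5 = 6.4644 × 10^5
[solution 1]/[solution 5] = (factor to solution 5)/(factor to solution 1) = 6.4644 × 10^5/23.909 = 2.70 × 10^4

2.70 × 10^4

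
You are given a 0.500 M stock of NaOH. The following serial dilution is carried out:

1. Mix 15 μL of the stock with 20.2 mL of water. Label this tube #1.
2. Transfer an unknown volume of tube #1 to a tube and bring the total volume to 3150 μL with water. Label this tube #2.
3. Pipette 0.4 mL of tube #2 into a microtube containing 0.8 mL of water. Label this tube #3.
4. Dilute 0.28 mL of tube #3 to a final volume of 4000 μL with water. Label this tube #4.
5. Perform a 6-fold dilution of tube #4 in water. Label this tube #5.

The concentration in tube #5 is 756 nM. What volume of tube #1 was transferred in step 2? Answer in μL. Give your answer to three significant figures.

Step 1: 15 μL + 20.2 mL = 20215 μL total → factor 20215/15 = 1347.7
Step 2: v brought to 3150 μL → factor = 3150 μL/v
Step 3: 0.4 mL + 0.8 mL = 1.2 mL total → factor 1.2/0.4 = 3
Step 4: 0.28 mL brought to 4000 μL → factor 4/0.28 = 14.286
Step 5: 6-fold → factor 6
Product of known-step factors = 3.4654 × 10^5
Overall factor = 0.500 M / (756 nM) = 6.6138 × 10^5
Step-2 factor = 6.6138 × 10^5 / 3.4654 × 10^5 = 1.9085
v = 3150 μL / 1.9085 = 1.65 × 10^3 μL

1.65 × 10^3 μL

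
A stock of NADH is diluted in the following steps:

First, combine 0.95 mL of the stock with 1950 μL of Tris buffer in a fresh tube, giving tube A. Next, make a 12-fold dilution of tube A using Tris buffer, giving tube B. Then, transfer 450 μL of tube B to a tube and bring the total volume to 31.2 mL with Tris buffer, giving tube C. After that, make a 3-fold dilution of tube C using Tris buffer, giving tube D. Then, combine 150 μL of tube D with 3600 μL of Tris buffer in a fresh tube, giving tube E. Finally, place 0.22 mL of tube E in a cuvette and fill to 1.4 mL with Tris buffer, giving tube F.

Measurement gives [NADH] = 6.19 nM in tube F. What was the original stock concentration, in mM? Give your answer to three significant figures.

7.50 mM

Step 1: 0.95 mL + 1950 μL = 2.9 mL total → factor 2.9/0.95 = 3.0526
Step 2: 12-fold → factor 12
Step 3: 450 μL brought to 31.2 mL → factor 31200/450 = 69.333
Step 4: 3-fold → factor 3
Step 5: 150 μL + 3600 μL = 3750 μL total → factor 3750/150 = 25
Step 6: 0.22 mL brought to 1.4 mL → factor 1.4/0.22 = 6.3636
Overall dilution factor = 3.0526 × 12 × 69.333 × 3 × 25 × 6.3636 = 1.2122 × 10^6
Stock = 6.19 nM × 1.2122 × 10^6 = 7.503 × 10^6 nM = 7.50 mM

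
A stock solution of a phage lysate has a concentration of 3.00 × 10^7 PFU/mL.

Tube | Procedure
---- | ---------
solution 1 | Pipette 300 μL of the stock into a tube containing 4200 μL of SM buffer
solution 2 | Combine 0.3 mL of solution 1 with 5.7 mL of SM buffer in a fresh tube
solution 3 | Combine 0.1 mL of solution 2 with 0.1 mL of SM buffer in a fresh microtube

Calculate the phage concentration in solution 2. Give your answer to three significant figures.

Step 1: 300 μL + 4200 μL = 4500 μL total → factor 4500/300 = 15
Step 2: 0.3 mL + 5.7 mL = 6 mL total → factor 6/0.3 = 20
Dilution factor through solution 2 = 15 × 20 = 300
[solution 2] = 3.00 × 10^7 PFU/mL / 300 = 1.00 × 10^5 PFU/mL

1.00 × 10^5 PFU/mL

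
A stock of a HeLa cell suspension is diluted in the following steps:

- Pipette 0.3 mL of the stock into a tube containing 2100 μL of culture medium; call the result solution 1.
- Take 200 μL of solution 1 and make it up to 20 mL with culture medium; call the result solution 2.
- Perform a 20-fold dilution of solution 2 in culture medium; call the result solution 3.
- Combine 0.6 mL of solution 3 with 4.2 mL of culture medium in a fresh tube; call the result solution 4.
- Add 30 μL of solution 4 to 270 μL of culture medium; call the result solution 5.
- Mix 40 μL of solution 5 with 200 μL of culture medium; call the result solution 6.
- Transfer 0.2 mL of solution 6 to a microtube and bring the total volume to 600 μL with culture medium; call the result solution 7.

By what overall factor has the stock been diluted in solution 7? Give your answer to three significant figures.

2.30 × 10^7

Step 1: 0.3 mL + 2100 μL = 2.4 mL total → factor 2.4/0.3 = 8
Step 2: 200 μL brought to 20 mL → factor 20000/200 = 100
Step 3: 20-fold → factor 20
Step 4: 0.6 mL + 4.2 mL = 4.8 mL total → factor 4.8/0.6 = 8
Step 5: 30 μL + 270 μL = 300 μL total → factor 300/30 = 10
Step 6: 40 μL + 200 μL = 240 μL total → factor 240/40 = 6
Step 7: 0.2 mL brought to 600 μL → factor 0.6/0.2 = 3
Overall dilution factor = 8 × 100 × 20 × 8 × 10 × 6 × 3 = 2.304 × 10^7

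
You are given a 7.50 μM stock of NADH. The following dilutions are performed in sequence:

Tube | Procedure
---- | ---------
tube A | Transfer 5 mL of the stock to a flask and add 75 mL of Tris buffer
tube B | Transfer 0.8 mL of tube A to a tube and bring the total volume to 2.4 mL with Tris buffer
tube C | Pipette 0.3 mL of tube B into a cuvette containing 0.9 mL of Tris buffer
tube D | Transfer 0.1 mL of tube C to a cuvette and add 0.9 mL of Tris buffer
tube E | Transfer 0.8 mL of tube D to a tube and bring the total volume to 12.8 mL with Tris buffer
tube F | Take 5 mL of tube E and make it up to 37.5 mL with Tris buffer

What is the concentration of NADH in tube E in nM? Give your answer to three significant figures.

0.244 nM

Step 1: 5 mL + 75 mL = 80 mL total → factor 80/5 = 16
Step 2: 0.8 mL brought to 2.4 mL → factor 2.4/0.8 = 3
Step 3: 0.3 mL + 0.9 mL = 1.2 mL total → factor 1.2/0.3 = 4
Step 4: 0.1 mL + 0.9 mL = 1 mL total → factor 1/0.1 = 10
Step 5: 0.8 mL brought to 12.8 mL → factor 12.8/0.8 = 16
Dilution factor through tube E = 16 × 3 × 4 × 10 × 16 = 30720
[tube E] = 7.50 μM / 30720 = 0.0002441 μM = 0.244 nM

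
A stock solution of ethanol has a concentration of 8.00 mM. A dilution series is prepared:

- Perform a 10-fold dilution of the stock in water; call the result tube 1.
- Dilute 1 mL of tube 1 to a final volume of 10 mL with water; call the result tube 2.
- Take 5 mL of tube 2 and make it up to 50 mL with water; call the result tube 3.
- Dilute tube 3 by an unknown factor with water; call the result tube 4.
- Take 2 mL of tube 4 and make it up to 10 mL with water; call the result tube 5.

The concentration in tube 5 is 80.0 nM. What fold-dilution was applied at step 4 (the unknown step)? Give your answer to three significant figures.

Step 1: 10-fold → factor 10
Step 2: 1 mL brought to 10 mL → factor 10/1 = 10
Step 3: 5 mL brought to 50 mL → factor 50/5 = 10
Step 4: unknown factor x
Step 5: 2 mL brought to 10 mL → factor 10/2 = 5
Product of known-step factors = 5000
Overall factor = 8.00 mM / (80.0 nM) = 1 × 10^5
x = 1 × 10^5 / 5000 = 20.0

20.0-fold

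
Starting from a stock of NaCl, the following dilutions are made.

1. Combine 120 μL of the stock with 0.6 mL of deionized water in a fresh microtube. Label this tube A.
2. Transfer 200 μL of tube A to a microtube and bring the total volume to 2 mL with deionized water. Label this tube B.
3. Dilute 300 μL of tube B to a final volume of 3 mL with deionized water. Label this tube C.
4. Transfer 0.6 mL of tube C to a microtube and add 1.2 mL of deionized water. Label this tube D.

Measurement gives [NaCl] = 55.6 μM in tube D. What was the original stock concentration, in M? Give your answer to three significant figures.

Step 1: 120 μL + 0.6 mL = 720 μL total → factor 720/120 = 6
Step 2: 200 μL brought to 2 mL → factor 2000/200 = 10
Step 3: 300 μL brought to 3 mL → factor 3000/300 = 10
Step 4: 0.6 mL + 1.2 mL = 1.8 mL total → factor 1.8/0.6 = 3
Overall dilution factor = 6 × 10 × 10 × 3 = 1800
Stock = 55.6 μM × 1800 = 1.001 × 10^5 μM = 0.100 M

0.100 M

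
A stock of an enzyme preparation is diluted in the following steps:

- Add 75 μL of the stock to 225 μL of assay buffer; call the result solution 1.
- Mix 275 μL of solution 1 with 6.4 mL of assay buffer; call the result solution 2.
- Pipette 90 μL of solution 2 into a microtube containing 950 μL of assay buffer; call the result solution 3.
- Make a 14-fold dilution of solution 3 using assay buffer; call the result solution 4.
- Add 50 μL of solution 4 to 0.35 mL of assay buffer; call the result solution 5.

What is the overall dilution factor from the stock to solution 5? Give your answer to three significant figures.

1.26 × 10^5

Step 1: 75 μL + 225 μL = 300 μL total → factor 300/75 = 4
Step 2: 275 μL + 6.4 mL = 6675 μL total → factor 6675/275 = 24.273
Step 3: 90 μL + 950 μL = 1040 μL total → factor 1040/90 = 11.556
Step 4: 14-fold → factor 14
Step 5: 50 μL + 0.35 mL = 400 μL total → factor 400/50 = 8
Overall dilution factor = 4 × 24.273 × 11.556 × 14 × 8 = 1.2566 × 10^5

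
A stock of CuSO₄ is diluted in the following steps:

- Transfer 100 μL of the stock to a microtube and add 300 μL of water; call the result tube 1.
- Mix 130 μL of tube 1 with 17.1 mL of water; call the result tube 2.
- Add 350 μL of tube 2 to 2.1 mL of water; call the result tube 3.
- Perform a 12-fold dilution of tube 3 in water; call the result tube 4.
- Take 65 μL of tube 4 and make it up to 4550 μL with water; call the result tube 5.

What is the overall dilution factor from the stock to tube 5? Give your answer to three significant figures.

Step 1: 100 μL + 300 μL = 400 μL total → factor 400/100 = 4
Step 2: 130 μL + 17.1 mL = 17230 μL total → factor 17230/130 = 132.54
Step 3: 350 μL + 2.1 mL = 2450 μL total → factor 2450/350 = 7
Step 4: 12-fold → factor 12
Step 5: 65 μL brought to 4550 μL → factor 4550/65 = 70
Overall dilution factor = 4 × 132.54 × 7 × 12 × 70 = 3.1173 × 10^6

3.12 × 10^6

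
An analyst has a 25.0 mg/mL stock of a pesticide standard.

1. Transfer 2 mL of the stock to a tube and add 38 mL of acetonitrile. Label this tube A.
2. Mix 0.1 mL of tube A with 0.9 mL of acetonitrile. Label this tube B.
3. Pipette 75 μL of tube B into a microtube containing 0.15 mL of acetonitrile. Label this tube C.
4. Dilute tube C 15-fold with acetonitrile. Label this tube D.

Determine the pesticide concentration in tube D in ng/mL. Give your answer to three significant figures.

2.78 × 10^3 ng/mL

Step 1: 2 mL + 38 mL = 40 mL total → factor 40/2 = 20
Step 2: 0.1 mL + 0.9 mL = 1 mL total → factor 1/0.1 = 10
Step 3: 75 μL + 0.15 mL = 225 μL total → factor 225/75 = 3
Step 4: 15-fold → factor 15
Overall dilution factor = 20 × 10 × 3 × 15 = 9000
Final = 25.0 mg/mL / 9000 = 0.002778 mg/mL = 2.78 × 10^3 ng/mL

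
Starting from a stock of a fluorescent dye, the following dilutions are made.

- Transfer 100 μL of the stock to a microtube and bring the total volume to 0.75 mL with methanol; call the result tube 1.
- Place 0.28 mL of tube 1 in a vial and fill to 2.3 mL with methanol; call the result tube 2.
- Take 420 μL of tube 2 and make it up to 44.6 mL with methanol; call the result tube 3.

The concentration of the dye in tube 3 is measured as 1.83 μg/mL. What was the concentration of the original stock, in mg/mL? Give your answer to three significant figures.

12.0 mg/mL

Step 1: 100 μL brought to 0.75 mL → factor 750/100 = 7.5
Step 2: 0.28 mL brought to 2.3 mL → factor 2.3/0.28 = 8.2143
Step 3: 420 μL brought to 44.6 mL → factor 44600/420 = 106.19
Overall dilution factor = 7.5 × 8.2143 × 106.19 = 6542.1
Stock = 1.83 μg/mL × 6542.1 = 1.197 × 10^4 μg/mL = 12.0 mg/mL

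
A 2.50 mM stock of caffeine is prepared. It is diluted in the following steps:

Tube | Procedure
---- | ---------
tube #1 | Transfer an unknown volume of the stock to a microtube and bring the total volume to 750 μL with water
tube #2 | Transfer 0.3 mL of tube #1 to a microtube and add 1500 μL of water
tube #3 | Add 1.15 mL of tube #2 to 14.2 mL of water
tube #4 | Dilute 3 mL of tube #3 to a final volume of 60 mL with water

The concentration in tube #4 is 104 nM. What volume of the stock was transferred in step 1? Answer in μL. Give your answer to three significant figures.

50.0 μL

Step 1: v brought to 750 μL → factor = 750 μL/v
Step 2: 0.3 mL + 1500 μL = 1.8 mL total → factor 1.8/0.3 = 6
Step 3: 1.15 mL + 14.2 mL = 15.35 mL total → factor 15.35/1.15 = 13.348
Step 4: 3 mL brought to 60 mL → factor 60/3 = 20
Product of known-step factors = 1601.7
Overall factor = 2.50 mM / (104 nM) = 24038
Step-1 factor = 24038 / 1601.7 = 15.008
v = 750 μL / 15.008 = 50.0 μL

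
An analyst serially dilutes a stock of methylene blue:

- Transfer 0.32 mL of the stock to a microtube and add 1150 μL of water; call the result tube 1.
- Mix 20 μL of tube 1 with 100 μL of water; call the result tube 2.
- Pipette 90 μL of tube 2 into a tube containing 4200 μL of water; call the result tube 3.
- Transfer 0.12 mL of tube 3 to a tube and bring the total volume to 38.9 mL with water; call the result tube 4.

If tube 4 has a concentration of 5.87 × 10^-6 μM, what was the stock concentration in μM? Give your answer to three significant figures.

Step 1: 0.32 mL + 1150 μL = 1.47 mL total → factor 1.47/0.32 = 4.5938
Step 2: 20 μL + 100 μL = 120 μL total → factor 120/20 = 6
Step 3: 90 μL + 4200 μL = 4290 μL total → factor 4290/90 = 47.667
Step 4: 0.12 mL brought to 38.9 mL → factor 38.9/0.12 = 324.17
Overall dilution factor = 4.5938 × 6 × 47.667 × 324.17 = 4.2589 × 10^5
Stock = 5.87 × 10^-6 μM × 4.2589 × 10^5 = 2.50 μM

2.50 μM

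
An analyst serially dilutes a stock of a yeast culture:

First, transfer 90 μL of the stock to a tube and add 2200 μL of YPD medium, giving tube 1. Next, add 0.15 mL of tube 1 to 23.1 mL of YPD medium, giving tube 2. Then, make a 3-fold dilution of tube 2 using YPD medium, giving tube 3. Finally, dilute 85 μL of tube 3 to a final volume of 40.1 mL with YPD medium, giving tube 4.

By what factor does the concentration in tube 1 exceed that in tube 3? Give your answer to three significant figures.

465

Step 1: 90 μL + 2200 μL = 2290 μL total → factor 2290/90 = 25.444
Step 2: 0.15 mL + 23.1 mL = 23.25 mL total → factor 23.25/0.15 = 155
Step 3: 3-fold → factor 3
Dilution factor to tube 1 = 25.444; to tube 3 = 11832
[tube 1]/[tube 3] = (factor to tube 3)/(factor to tube 1) = 11832/25.444 = 465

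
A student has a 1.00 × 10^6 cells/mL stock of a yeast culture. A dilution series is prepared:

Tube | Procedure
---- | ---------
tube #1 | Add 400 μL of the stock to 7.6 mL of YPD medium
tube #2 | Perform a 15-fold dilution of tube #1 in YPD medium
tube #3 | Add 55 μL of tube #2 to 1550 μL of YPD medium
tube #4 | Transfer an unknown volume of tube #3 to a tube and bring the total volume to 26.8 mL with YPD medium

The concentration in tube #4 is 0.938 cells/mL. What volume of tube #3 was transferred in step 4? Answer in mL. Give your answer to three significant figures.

0.220 mL

Step 1: 400 μL + 7.6 mL = 8000 μL total → factor 8000/400 = 20
Step 2: 15-fold → factor 15
Step 3: 55 μL + 1550 μL = 1605 μL total → factor 1605/55 = 29.182
Step 4: v brought to 26.8 mL → factor = 26.8 mL/v
Product of known-step factors = 8754.5
Overall factor = 1.00 × 10^6 cells/mL / (0.938 cells/mL) = 1.0661 × 10^6
Step-4 factor = 1.0661 × 10^6 / 8754.5 = 121.78
v = 26.8 mL / 121.78 = 0.220 mL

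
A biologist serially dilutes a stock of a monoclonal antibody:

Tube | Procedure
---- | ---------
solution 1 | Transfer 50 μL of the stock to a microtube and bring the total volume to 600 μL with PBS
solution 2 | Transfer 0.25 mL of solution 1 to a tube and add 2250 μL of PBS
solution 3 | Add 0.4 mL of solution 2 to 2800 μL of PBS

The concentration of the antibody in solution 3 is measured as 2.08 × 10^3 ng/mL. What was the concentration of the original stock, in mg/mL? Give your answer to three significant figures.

Step 1: 50 μL brought to 600 μL → factor 600/50 = 12
Step 2: 0.25 mL + 2250 μL = 2.5 mL total → factor 2.5/0.25 = 10
Step 3: 0.4 mL + 2800 μL = 3.2 mL total → factor 3.2/0.4 = 8
Overall dilution factor = 12 × 10 × 8 = 960
Stock = 2.08 × 10^3 ng/mL × 960 = 1.997 × 10^6 ng/mL = 2.00 mg/mL

2.00 mg/mL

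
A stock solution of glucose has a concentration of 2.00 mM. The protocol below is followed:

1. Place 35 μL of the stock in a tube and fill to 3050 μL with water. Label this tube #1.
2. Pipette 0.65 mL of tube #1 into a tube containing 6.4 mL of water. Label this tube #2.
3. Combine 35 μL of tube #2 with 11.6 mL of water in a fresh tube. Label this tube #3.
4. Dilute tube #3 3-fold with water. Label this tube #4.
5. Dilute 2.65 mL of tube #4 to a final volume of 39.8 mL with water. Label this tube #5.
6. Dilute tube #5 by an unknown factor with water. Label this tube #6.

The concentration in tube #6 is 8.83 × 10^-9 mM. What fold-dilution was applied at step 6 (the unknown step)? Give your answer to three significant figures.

Step 1: 35 μL brought to 3050 μL → factor 3050/35 = 87.143
Step 2: 0.65 mL + 6.4 mL = 7.05 mL total → factor 7.05/0.65 = 10.846
Step 3: 35 μL + 11.6 mL = 11635 μL total → factor 11635/35 = 332.43
Step 4: 3-fold → factor 3
Step 5: 2.65 mL brought to 39.8 mL → factor 39.8/2.65 = 15.019
Step 6: unknown factor x
Product of known-step factors = 1.4157 × 10^7
Overall factor = 2.00 mM / (8.83 × 10^-9 mM) = 2.265 × 10^8
x = 2.265 × 10^8 / 1.4157 × 10^7 = 16.0

16.0-fold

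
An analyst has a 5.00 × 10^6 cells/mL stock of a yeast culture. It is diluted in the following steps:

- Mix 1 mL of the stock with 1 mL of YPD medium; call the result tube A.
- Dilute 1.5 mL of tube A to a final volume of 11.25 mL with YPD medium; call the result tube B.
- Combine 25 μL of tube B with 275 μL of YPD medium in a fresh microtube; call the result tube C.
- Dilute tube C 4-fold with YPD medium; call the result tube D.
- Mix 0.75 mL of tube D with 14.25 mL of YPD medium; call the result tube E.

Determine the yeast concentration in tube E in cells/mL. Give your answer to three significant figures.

Step 1: 1 mL + 1 mL = 2 mL total → factor 2/1 = 2
Step 2: 1.5 mL brought to 11.25 mL → factor 11.25/1.5 = 7.5
Step 3: 25 μL + 275 μL = 300 μL total → factor 300/25 = 12
Step 4: 4-fold → factor 4
Step 5: 0.75 mL + 14.25 mL = 15 mL total → factor 15/0.75 = 20
Overall dilution factor = 2 × 7.5 × 12 × 4 × 20 = 14400
Final = 5.00 × 10^6 cells/mL / 14400 = 347 cells/mL

347 cells/mL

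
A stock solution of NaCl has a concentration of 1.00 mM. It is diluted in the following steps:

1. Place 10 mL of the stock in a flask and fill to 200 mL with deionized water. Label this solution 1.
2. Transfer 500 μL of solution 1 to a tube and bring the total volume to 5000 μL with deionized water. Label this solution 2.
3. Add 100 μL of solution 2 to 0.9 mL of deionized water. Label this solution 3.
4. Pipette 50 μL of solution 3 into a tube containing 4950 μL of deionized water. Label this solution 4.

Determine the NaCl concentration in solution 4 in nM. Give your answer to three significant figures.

5.00 nM

Step 1: 10 mL brought to 200 mL → factor 200/10 = 20
Step 2: 500 μL brought to 5000 μL → factor 5000/500 = 10
Step 3: 100 μL + 0.9 mL = 1000 μL total → factor 1000/100 = 10
Step 4: 50 μL + 4950 μL = 5000 μL total → factor 5000/50 = 100
Overall dilution factor = 20 × 10 × 10 × 100 = 2 × 10^5
Final = 1.00 mM / 2 × 10^5 = 5.000 × 10^-6 mM = 5.00 nM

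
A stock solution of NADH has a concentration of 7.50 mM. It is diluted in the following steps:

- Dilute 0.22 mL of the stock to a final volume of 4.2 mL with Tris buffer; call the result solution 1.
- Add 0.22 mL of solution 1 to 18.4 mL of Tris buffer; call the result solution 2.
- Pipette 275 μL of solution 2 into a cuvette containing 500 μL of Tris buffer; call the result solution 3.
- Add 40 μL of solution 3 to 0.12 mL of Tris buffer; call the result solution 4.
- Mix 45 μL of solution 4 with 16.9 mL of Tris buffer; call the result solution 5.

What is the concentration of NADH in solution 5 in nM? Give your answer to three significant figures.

Step 1: 0.22 mL brought to 4.2 mL → factor 4.2/0.22 = 19.091
Step 2: 0.22 mL + 18.4 mL = 18.62 mL total → factor 18.62/0.22 = 84.636
Step 3: 275 μL + 500 μL = 775 μL total → factor 775/275 = 2.8182
Step 4: 40 μL + 0.12 mL = 160 μL total → factor 160/40 = 4
Step 5: 45 μL + 16.9 mL = 16945 μL total → factor 16945/45 = 376.56
Overall dilution factor = 19.091 × 84.636 × 2.8182 × 4 × 376.56 = 6.8587 × 10^6
Final = 7.50 mM / 6.8587 × 10^6 = 1.094 × 10^-6 mM = 1.09 nM

1.09 nM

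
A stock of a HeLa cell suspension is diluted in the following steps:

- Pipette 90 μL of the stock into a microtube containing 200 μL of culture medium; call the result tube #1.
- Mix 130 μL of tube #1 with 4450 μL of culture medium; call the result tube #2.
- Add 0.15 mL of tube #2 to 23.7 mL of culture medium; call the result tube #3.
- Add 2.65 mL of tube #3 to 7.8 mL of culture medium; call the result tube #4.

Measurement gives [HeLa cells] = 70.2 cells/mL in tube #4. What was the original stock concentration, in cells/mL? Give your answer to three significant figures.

Step 1: 90 μL + 200 μL = 290 μL total → factor 290/90 = 3.2222
Step 2: 130 μL + 4450 μL = 4580 μL total → factor 4580/130 = 35.231
Step 3: 0.15 mL + 23.7 mL = 23.85 mL total → factor 23.85/0.15 = 159
Step 4: 2.65 mL + 7.8 mL = 10.45 mL total → factor 10.45/2.65 = 3.9434
Overall dilution factor = 3.2222 × 35.231 × 159 × 3.9434 = 71178
Stock = 70.2 cells/mL × 71178 = 5.00 × 10^6 cells/mL

5.00 × 10^6 cells/mL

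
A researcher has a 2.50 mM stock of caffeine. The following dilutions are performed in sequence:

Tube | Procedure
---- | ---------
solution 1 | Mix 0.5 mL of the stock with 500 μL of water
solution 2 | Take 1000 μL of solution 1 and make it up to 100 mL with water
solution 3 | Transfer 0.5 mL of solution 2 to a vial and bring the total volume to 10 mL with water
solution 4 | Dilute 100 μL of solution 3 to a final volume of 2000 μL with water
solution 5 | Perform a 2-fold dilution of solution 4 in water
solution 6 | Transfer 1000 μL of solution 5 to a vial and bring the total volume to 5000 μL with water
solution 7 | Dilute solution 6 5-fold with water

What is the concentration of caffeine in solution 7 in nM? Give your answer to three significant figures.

0.625 nM

Step 1: 0.5 mL + 500 μL = 1 mL total → factor 1/0.5 = 2
Step 2: 1000 μL brought to 100 mL → factor 1 × 10^5/1000 = 100
Step 3: 0.5 mL brought to 10 mL → factor 10/0.5 = 20
Step 4: 100 μL brought to 2000 μL → factor 2000/100 = 20
Step 5: 2-fold → factor 2
Step 6: 1000 μL brought to 5000 μL → factor 5000/1000 = 5
Step 7: 5-fold → factor 5
Overall dilution factor = 2 × 100 × 20 × 20 × 2 × 5 × 5 = 4 × 10^6
Final = 2.50 mM / 4 × 10^6 = 6.250 × 10^-7 mM = 0.625 nM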